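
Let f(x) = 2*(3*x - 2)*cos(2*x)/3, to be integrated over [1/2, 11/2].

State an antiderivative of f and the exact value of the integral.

Antiderivative: F(x) = (6*x*sin(2*x) - 4*sin(2*x) + 3*cos(2*x))/6; value = 29*sin(11)/6 - cos(1)/2 + cos(11)/2 + sin(1)/6

Check any antiderivative F(x) by computing F'(x) and comparing it with f(x).
F(x) = (6*x*sin(2*x) - 4*sin(2*x) + 3*cos(2*x))/6 is an antiderivative of f.
Check: d/dx[(6*x*sin(2*x) - 4*sin(2*x) + 3*cos(2*x))/6] = 2*x*cos(2*x) - 4*cos(2*x)/3, which equals f(x).
F(11/2) = 29*sin(11)/6 + cos(11)/2; F(1/2) = -sin(1)/6 + cos(1)/2.
Integral = F(11/2) - F(1/2) = 29*sin(11)/6 - cos(1)/2 + cos(11)/2 + sin(1)/6.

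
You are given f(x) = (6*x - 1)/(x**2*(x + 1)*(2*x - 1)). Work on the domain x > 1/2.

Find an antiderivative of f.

An antiderivative is F(x) = (-15*x*log(x) + 8*x*log(x - 1/2) + 7*x*log(x + 1) - 3)/(3*x).

Factor the denominator (x**2*(x + 1)*(2*x - 1)) and decompose: f = 16/(3*(2*x - 1)) + 7/(3*(x + 1)) - 5/x + x**(-2); each piece integrates to a log, atan, or power term.
Check: d/dx[(-15*x*log(x) + 8*x*log(x - 1/2) + 7*x*log(x + 1) - 3)/(3*x)] = (6*x - 1)/(2*x**4 + x**3 - x**2), which equals f(x).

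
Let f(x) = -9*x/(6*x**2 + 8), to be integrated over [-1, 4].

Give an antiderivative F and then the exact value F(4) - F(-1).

Antiderivative: F(x) = -3*log(3*x**2 + 4)/4; value = -3*log(26/3)/4 + 3*log(7/6)/4

The substitution u = x**2/2 + 2/3 works: f is exactly (dF/du)*(du/dx) for that inner function.
F(x) = -3*log(3*x**2 + 4)/4 is an antiderivative of f.
Check: d/dx[-3*log(3*x**2 + 4)/4] = -9*x/(6*x**2 + 8) = f(x).
F(4) = -3*log(52)/4; F(-1) = -3*log(7)/4.
Integral = F(4) - F(-1) = -3*log(26/3)/4 + 3*log(7/6)/4.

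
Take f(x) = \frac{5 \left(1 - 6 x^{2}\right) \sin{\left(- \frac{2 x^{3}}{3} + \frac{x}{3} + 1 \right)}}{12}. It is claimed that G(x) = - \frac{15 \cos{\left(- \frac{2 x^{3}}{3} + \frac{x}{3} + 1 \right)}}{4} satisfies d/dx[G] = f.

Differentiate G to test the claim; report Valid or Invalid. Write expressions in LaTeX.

Invalid: d/dx[G] - f = - 5 x^{2} \sin{\left(- \frac{2 x^{3}}{3} + \frac{x}{3} + 1 \right)} + \frac{5 \sin{\left(- \frac{2 x^{3}}{3} + \frac{x}{3} + 1 \right)}}{6}, which is not 0.

d/dx[G] = - \frac{15 x^{2} \sin{\left(- \frac{2 x^{3}}{3} + \frac{x}{3} + 1 \right)}}{2} + \frac{5 \sin{\left(- \frac{2 x^{3}}{3} + \frac{x}{3} + 1 \right)}}{4}
d/dx[G] - f(x) = - 5 x^{2} \sin{\left(- \frac{2 x^{3}}{3} + \frac{x}{3} + 1 \right)} + \frac{5 \sin{\left(- \frac{2 x^{3}}{3} + \frac{x}{3} + 1 \right)}}{6} != 0.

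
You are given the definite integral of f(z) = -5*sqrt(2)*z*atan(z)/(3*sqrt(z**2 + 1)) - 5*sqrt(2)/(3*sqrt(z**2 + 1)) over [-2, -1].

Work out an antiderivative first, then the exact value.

Antiderivative: F(z) = -10*sqrt(z**2/2 + 1/2)*atan(z)/3; value = -5*sqrt(10)*atan(2)/3 + 5*pi/6

Recognize the product-rule pattern: f = u'v + uv' with u = -10*sqrt(z**2/2 + 1/2)/3, v = atan(z), so integration by parts undoes it.
F(z) = -10*sqrt(z**2/2 + 1/2)*atan(z)/3 is an antiderivative of f.
Check: d/dz[-10*sqrt(z**2/2 + 1/2)*atan(z)/3] = (-5*sqrt(2)*z*atan(z) - 5*sqrt(2))/(3*sqrt(z**2 + 1)), which equals f(z).
F(-1) = 5*pi/6; F(-2) = 5*sqrt(10)*atan(2)/3.
Integral = F(-1) - F(-2) = -5*sqrt(10)*atan(2)/3 + 5*pi/6.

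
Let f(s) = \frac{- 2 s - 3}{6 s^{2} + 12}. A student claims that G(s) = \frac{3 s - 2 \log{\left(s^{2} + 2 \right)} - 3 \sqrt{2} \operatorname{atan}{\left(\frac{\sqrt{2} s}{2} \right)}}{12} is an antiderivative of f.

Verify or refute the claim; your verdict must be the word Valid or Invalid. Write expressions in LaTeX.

Invalid: d/ds[G] - f = \frac{1}{4}, which is not 0.

d/ds[G] = \frac{3 s^{2} - 4 s}{12 s^{2} + 24}
d/ds[G] - f(s) = \frac{1}{4} != 0.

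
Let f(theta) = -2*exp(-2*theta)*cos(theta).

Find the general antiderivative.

A candidate is checked by its d/dtheta: the result must match f(theta).
Check: d/dtheta[2*(-sin(theta) + 2*cos(theta))*exp(-2*theta)/5] = -2*exp(-2*theta)*cos(theta) = f(theta).

F(theta) = 2*(-sin(theta) + 2*cos(theta))*exp(-2*theta)/5 + C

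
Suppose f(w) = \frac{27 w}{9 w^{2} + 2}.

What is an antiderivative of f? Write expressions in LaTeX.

An antiderivative is F(w) = \frac{3 \log{\left(\frac{3 w^{2}}{2} + \frac{1}{3} \right)}}{2}.

f matches the chain-rule pattern g'(h)*h' with inner function h(w) = \frac{3 w^{2}}{2} + \frac{1}{3}; substituting u = h(w) collapses the integral.
Check: d/dw[\frac{3 \log{\left(\frac{3 w^{2}}{2} + \frac{1}{3} \right)}}{2}] = \frac{27 w}{9 w^{2} + 2} = f(w).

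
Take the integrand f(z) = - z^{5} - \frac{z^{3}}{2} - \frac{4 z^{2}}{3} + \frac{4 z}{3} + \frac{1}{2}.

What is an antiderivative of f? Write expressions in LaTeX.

The integrand splits into summands that can be handled one at a time.
Check: d/dz[- \frac{z^{6}}{6} - \frac{z^{4}}{8} - \frac{4 z^{3}}{9} + \frac{2 z^{2}}{3} + \frac{z}{2}] = - z^{5} - \frac{z^{3}}{2} - \frac{4 z^{2}}{3} + \frac{4 z}{3} + \frac{1}{2} = f(z).

An antiderivative is F(z) = - \frac{z^{6}}{6} - \frac{z^{4}}{8} - \frac{4 z^{3}}{9} + \frac{2 z^{2}}{3} + \frac{z}{2}.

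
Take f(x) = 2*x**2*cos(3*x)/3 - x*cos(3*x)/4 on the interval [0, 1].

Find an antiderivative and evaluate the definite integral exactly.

Integrate term by term and add the pieces.
F(x) = (72*x**2*sin(3*x) - 27*x*sin(3*x) + 48*x*cos(3*x) - 16*sin(3*x) - 9*cos(3*x))/324 is an antiderivative of f.
Check: d/dx[(72*x**2*sin(3*x) - 27*x*sin(3*x) + 48*x*cos(3*x) - 16*sin(3*x) - 9*cos(3*x))/324] = 2*x**2*cos(3*x)/3 - x*cos(3*x)/4 = f(x).
F(1) = 13*cos(3)/108 + 29*sin(3)/324; F(0) = -1/36.
Integral = F(1) - F(0) = 13*cos(3)/108 + 29*sin(3)/324 + 1/36.

Antiderivative: F(x) = (72*x**2*sin(3*x) - 27*x*sin(3*x) + 48*x*cos(3*x) - 16*sin(3*x) - 9*cos(3*x))/324; value = 13*cos(3)/108 + 29*sin(3)/324 + 1/36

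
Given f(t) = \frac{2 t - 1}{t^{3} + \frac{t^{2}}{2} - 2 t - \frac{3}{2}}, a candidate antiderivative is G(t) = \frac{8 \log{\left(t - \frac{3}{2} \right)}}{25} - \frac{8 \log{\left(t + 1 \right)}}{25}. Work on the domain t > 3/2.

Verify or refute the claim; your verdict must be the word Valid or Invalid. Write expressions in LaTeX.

Invalid: d/dt[G] - f = - \frac{6}{5 t^{2} + 10 t + 5}, which is not 0.

d/dt[G] = \frac{8}{10 t^{2} - 5 t - 15}
d/dt[G] - f(t) = - \frac{6}{5 t^{2} + 10 t + 5} != 0.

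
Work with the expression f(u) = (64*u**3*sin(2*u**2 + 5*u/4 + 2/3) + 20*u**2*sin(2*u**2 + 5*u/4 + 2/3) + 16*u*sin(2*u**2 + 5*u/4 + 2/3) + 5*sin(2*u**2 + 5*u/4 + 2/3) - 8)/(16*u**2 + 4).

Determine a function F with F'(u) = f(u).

An antiderivative is F(u) = -cos(2*u**2 + 5*u/4 + 2/3) - atan(2*u).

Check any antiderivative F(u) by computing F'(u) and comparing it with f(u).
Check: d/du[-cos(2*u**2 + 5*u/4 + 2/3) - atan(2*u)] = (64*u**3*sin(2*u**2 + 5*u/4 + 2/3) + 20*u**2*sin(2*u**2 + 5*u/4 + 2/3) + 16*u*sin(2*u**2 + 5*u/4 + 2/3) + 5*sin(2*u**2 + 5*u/4 + 2/3) - 8)/(16*u**2 + 4) = f(u).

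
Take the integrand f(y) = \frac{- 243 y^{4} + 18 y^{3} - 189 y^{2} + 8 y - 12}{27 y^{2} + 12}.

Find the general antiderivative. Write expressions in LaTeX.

Recover f(y) by differentiating a candidate F(y); any mismatch rules it out.
Check: d/dy[- 3 y^{3} + \frac{y^{2}}{3} - 3 y + \frac{4 \operatorname{atan}{\left(\frac{3 y}{2} \right)}}{3}] = \frac{- 243 y^{4} + 18 y^{3} - 189 y^{2} + 8 y - 12}{27 y^{2} + 12} = f(y).

F(y) = - 3 y^{3} + \frac{y^{2}}{3} - 3 y + \frac{4 \operatorname{atan}{\left(\frac{3 y}{2} \right)}}{3} + C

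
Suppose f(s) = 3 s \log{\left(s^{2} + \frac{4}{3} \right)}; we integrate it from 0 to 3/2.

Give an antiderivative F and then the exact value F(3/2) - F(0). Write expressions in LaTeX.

Whatever form F(s) takes, F'(s) = f(s) is non-negotiable.
F(s) = \frac{3 s^{2} \log{\left(s^{2} + \frac{4}{3} \right)}}{2} - \frac{3 s^{2}}{2} + 2 \log{\left(3 s^{2} + 4 \right)} is an antiderivative of f.
Check: d/ds[\frac{3 s^{2} \log{\left(s^{2} + \frac{4}{3} \right)}}{2} - \frac{3 s^{2}}{2} + 2 \log{\left(3 s^{2} + 4 \right)}] = 3 s \log{\left(s^{2} + \frac{4}{3} \right)} = f(s).
F(3/2) = - \frac{27}{8} + \frac{27 \log{\left(\frac{43}{12} \right)}}{8} + 2 \log{\left(\frac{43}{4} \right)}; F(0) = 2 \log{\left(4 \right)}.
Integral = F(3/2) - F(0) = - \frac{27}{8} - 2 \log{\left(4 \right)} + \frac{27 \log{\left(\frac{43}{12} \right)}}{8} + 2 \log{\left(\frac{43}{4} \right)}.

Antiderivative: F(s) = \frac{3 s^{2} \log{\left(s^{2} + \frac{4}{3} \right)}}{2} - \frac{3 s^{2}}{2} + 2 \log{\left(3 s^{2} + 4 \right)}; value = - \frac{27}{8} - 2 \log{\left(4 \right)} + \frac{27 \log{\left(\frac{43}{12} \right)}}{8} + 2 \log{\left(\frac{43}{4} \right)}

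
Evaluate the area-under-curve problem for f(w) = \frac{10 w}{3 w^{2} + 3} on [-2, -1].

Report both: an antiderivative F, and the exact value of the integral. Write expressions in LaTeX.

The substitution u = \frac{w^{2}}{2} + \frac{1}{2} works: f is exactly (dF/du)*(du/dw) for that inner function.
F(w) = \frac{5 \log{\left(\frac{w^{2}}{2} + \frac{1}{2} \right)}}{3} is an antiderivative of f.
Check: d/dw[\frac{5 \log{\left(\frac{w^{2}}{2} + \frac{1}{2} \right)}}{3}] = \frac{10 w}{3 w^{2} + 3} = f(w).
F(-1) = 0; F(-2) = \frac{5 \log{\left(\frac{5}{2} \right)}}{3}.
Integral = F(-1) - F(-2) = - \frac{5 \log{\left(\frac{5}{2} \right)}}{3}.

Antiderivative: F(w) = \frac{5 \log{\left(\frac{w^{2}}{2} + \frac{1}{2} \right)}}{3}; value = - \frac{5 \log{\left(\frac{5}{2} \right)}}{3}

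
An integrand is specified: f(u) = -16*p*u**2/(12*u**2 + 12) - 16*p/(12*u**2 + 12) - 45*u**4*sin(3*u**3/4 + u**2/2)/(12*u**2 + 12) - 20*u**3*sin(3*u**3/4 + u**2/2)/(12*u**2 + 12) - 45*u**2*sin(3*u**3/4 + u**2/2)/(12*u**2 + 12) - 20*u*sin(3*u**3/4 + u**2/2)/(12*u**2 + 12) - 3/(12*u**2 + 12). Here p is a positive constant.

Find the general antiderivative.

F(u) = -4*p*u/3 + 5*cos(3*u**3/4 + u**2/2)/3 - atan(u)/4 + C

The integrand splits into summands that can be handled one at a time.
Check: d/du[-4*p*u/3 + 5*cos(3*u**3/4 + u**2/2)/3 - atan(u)/4] = (-16*p*u**2 - 16*p - 45*u**4*sin(3*u**3/4 + u**2/2) - 20*u**3*sin(3*u**3/4 + u**2/2) - 45*u**2*sin(3*u**3/4 + u**2/2) - 20*u*sin(3*u**3/4 + u**2/2) - 3)/(12*u**2 + 12), which equals f(u).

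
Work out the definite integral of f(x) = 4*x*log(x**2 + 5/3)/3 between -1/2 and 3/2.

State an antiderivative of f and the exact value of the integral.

Antiderivative: F(x) = 2*(3*x**2*log(x**2 + 5/3) - 3*x**2 + 5*log(3*x**2 + 5))/9; value = -10*log(23/4)/9 - 4/3 - log(23/12)/6 + 3*log(47/12)/2 + 10*log(47/4)/9

An antiderivative F(x) passes only if d/dx[F] lands on f(x) exactly.
F(x) = 2*(3*x**2*log(x**2 + 5/3) - 3*x**2 + 5*log(3*x**2 + 5))/9 is an antiderivative of f.
Check: d/dx[2*(3*x**2*log(x**2 + 5/3) - 3*x**2 + 5*log(3*x**2 + 5))/9] = 4*x*log(x**2 + 5/3)/3 = f(x).
F(3/2) = -3/2 + 3*log(47/12)/2 + 10*log(47/4)/9; F(-1/2) = -1/6 + log(23/12)/6 + 10*log(23/4)/9.
Integral = F(3/2) - F(-1/2) = -10*log(23/4)/9 - 4/3 - log(23/12)/6 + 3*log(47/12)/2 + 10*log(47/4)/9.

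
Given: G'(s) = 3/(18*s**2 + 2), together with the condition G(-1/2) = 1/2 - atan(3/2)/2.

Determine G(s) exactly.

The proposed G(s) is checked by its d/ds: the result must match the given G'(s).
A general antiderivative is atan(3*s)/2 + C.
The condition gives C = 1/2 - atan(3/2)/2 - (-atan(3/2)/2) = 1/2.
So G(s) = (atan(3*s) + 1)/2.
Check: d/ds[(atan(3*s) + 1)/2] = 3/(18*s**2 + 2) = G'(s).

G(s) = (atan(3*s) + 1)/2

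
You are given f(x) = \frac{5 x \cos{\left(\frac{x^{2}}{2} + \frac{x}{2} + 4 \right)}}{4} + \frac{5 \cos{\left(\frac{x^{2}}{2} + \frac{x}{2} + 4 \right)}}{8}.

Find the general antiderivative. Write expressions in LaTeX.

F(x) = \frac{5 \sin{\left(\frac{x^{2}}{2} + \frac{x}{2} + 4 \right)}}{4} + C

f matches the chain-rule pattern g'(h)*h' with inner function h(x) = \frac{x^{2}}{2} + \frac{x}{2} + 4; substituting u = h(x) collapses the integral.
Check: d/dx[\frac{5 \sin{\left(\frac{x^{2}}{2} + \frac{x}{2} + 4 \right)}}{4}] = \frac{5 x \cos{\left(\frac{x^{2}}{2} + \frac{x}{2} + 4 \right)}}{4} + \frac{5 \cos{\left(\frac{x^{2}}{2} + \frac{x}{2} + 4 \right)}}{8} = f(x).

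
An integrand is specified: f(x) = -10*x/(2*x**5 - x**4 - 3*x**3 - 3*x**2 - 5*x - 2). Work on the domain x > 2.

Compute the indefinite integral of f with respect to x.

F(x) = -4*log(x - 2)/15 - 8*log(x + 1/2)/5 + 5*log(x + 1)/3 + log(x**2 + 1)/10 + 7*atan(x)/5 + C

Factor the denominator ((x - 2)*(x + 1)*(2*x + 1)*(x**2 + 1)) and decompose: f = (x + 7)/(5*(x**2 + 1)) - 16/(5*(2*x + 1)) + 5/(3*(x + 1)) - 4/(15*(x - 2)); each piece integrates to a log, atan, or power term.
Check: d/dx[-4*log(x - 2)/15 - 8*log(x + 1/2)/5 + 5*log(x + 1)/3 + log(x**2 + 1)/10 + 7*atan(x)/5] = -10*x/(2*x**5 - x**4 - 3*x**3 - 3*x**2 - 5*x - 2) = f(x).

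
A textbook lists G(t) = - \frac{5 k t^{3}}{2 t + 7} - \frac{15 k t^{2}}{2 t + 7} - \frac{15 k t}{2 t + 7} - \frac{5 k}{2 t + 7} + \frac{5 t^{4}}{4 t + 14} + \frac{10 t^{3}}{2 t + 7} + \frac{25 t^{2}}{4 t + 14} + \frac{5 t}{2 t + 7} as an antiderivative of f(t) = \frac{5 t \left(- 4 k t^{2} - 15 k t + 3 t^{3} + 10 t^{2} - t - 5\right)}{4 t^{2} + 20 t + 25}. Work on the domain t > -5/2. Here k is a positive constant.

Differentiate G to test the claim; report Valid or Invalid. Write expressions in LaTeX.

d/dt[G] = \frac{- 20 k t^{3} - 135 k t^{2} - 210 k t - 95 k + 15 t^{4} + 110 t^{3} + 235 t^{2} + 175 t + 35}{4 t^{2} + 28 t + 49}
d/dt[G] - f(t) = \frac{- 80 k t^{4} - 960 k t^{3} - 4280 k t^{2} - 7150 k t - 2375 k + 120 t^{5} + 1400 t^{4} + 5940 t^{3} + 10460 t^{2} + 6300 t + 875}{16 t^{4} + 192 t^{3} + 856 t^{2} + 1680 t + 1225} != 0.

Invalid: d/dt[G] - f = \frac{- 80 k t^{4} - 960 k t^{3} - 4280 k t^{2} - 7150 k t - 2375 k + 120 t^{5} + 1400 t^{4} + 5940 t^{3} + 10460 t^{2} + 6300 t + 875}{16 t^{4} + 192 t^{3} + 856 t^{2} + 1680 t + 1225}, which is not 0.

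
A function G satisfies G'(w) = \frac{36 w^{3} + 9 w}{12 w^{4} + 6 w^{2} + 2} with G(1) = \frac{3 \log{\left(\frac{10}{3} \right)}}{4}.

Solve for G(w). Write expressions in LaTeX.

The substitution u = 2 w^{4} + w^{2} + \frac{1}{3} works: G'(w) is exactly (dG/du)*(du/dw) for that inner function.
A general antiderivative is \frac{3 \log{\left(2 w^{4} + w^{2} + \frac{1}{3} \right)}}{4} + C.
The condition gives C = \frac{3 \log{\left(\frac{10}{3} \right)}}{4} - (\frac{3 \log{\left(\frac{10}{3} \right)}}{4}) = 0.
So G(w) = \frac{3 \log{\left(2 w^{4} + w^{2} + \frac{1}{3} \right)}}{4}.
Check: d/dw[\frac{3 \log{\left(2 w^{4} + w^{2} + \frac{1}{3} \right)}}{4}] = \frac{36 w^{3} + 9 w}{12 w^{4} + 6 w^{2} + 2} = G'(w).

G(w) = \frac{3 \log{\left(2 w^{4} + w^{2} + \frac{1}{3} \right)}}{4}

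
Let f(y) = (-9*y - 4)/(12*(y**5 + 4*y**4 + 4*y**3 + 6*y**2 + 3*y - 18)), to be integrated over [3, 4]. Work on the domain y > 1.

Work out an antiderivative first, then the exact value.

Factor the denominator (12*(y - 1)*(y + 2)*(y + 3)*(y**2 + 3)) and decompose: f = (11*y + 9)/(288*(y**2 + 3)) + 23/(576*(y + 3)) - 1/(18*(y + 2)) - 13/(576*(y - 1)); each piece integrates to a log, atan, or power term.
F(y) = (-13*log(y - 1) - 32*log(y + 2) + 23*log(y + 3) + 11*log(y**2 + 3) + 6*sqrt(3)*atan(sqrt(3)*y/3))/576 is an antiderivative of f.
Check: d/dy[(-13*log(y - 1) - 32*log(y + 2) + 23*log(y + 3) + 11*log(y**2 + 3) + 6*sqrt(3)*atan(sqrt(3)*y/3))/576] = (-9*y - 4)/(12*y**5 + 48*y**4 + 48*y**3 + 72*y**2 + 36*y - 216), which equals f(y).
F(4) = -log(6)/18 - 13*log(3)/576 + sqrt(3)*atan(4*sqrt(3)/3)/96 + 11*log(19)/576 + 23*log(7)/576; F(3) = -log(5)/18 - 13*log(2)/576 + sqrt(3)*pi/288 + 11*log(12)/576 + 23*log(6)/576.
Integral = F(4) - F(3) = -55*log(6)/576 - 11*log(12)/576 - 13*log(3)/576 - sqrt(3)*pi/288 + 13*log(2)/576 + sqrt(3)*atan(4*sqrt(3)/3)/96 + 11*log(19)/576 + 23*log(7)/576 + log(5)/18.

Antiderivative: F(y) = (-13*log(y - 1) - 32*log(y + 2) + 23*log(y + 3) + 11*log(y**2 + 3) + 6*sqrt(3)*atan(sqrt(3)*y/3))/576; value = -55*log(6)/576 - 11*log(12)/576 - 13*log(3)/576 - sqrt(3)*pi/288 + 13*log(2)/576 + sqrt(3)*atan(4*sqrt(3)/3)/96 + 11*log(19)/576 + 23*log(7)/576 + log(5)/18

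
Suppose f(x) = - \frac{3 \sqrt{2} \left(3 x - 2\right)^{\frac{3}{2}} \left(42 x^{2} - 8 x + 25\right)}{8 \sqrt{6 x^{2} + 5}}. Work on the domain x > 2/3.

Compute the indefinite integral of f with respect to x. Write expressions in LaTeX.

F(x) = - \frac{\left(3 x - 2\right)^{\frac{5}{2}} \sqrt{3 x^{2} + \frac{5}{2}}}{2} + C

Recognize the product-rule pattern: f = u'v + uv' with u = - \frac{\left(3 x - 2\right)^{\frac{5}{2}}}{2}, v = \sqrt{3 x^{2} + \frac{5}{2}}, so integration by parts undoes it.
Check: d/dx[- \frac{\left(3 x - 2\right)^{\frac{5}{2}} \sqrt{3 x^{2} + \frac{5}{2}}}{2}] = \frac{\sqrt{2} \left(- 378 x^{3} \sqrt{3 x - 2} + 324 x^{2} \sqrt{3 x - 2} - 273 x \sqrt{3 x - 2} + 150 \sqrt{3 x - 2}\right)}{8 \sqrt{6 x^{2} + 5}}, which equals f(x).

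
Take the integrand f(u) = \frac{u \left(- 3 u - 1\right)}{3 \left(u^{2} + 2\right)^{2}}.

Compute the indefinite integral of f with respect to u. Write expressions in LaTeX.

F(u) = - \frac{- 3 u - 1}{6 u^{2} + 12} - \frac{\sqrt{2} \operatorname{atan}{\left(\frac{\sqrt{2} u}{2} \right)}}{4} + C

For F(u) to be correct the identity F'(u) - f(u) = 0 must hold.
Check: d/du[- \frac{- 3 u - 1}{6 u^{2} + 12} - \frac{\sqrt{2} \operatorname{atan}{\left(\frac{\sqrt{2} u}{2} \right)}}{4}] = \frac{- 3 u^{2} - u}{3 u^{4} + 12 u^{2} + 12}, which equals f(u).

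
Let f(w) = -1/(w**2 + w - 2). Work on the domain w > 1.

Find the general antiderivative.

Factor the denominator ((w - 1)*(w + 2)) and decompose: f = 1/(3*(w + 2)) - 1/(3*(w - 1)); each piece integrates to a log, atan, or power term.
Check: d/dw[(-log(w - 1) + log(w + 2))/3] = -1/(w**2 + w - 2) = f(w).

F(w) = (-log(w - 1) + log(w + 2))/3 + C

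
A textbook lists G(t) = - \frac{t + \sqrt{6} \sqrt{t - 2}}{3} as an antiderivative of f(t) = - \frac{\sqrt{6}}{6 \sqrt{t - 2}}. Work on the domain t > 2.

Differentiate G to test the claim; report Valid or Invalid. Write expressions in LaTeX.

Invalid: d/dt[G] - f = - \frac{1}{3}, which is not 0.

d/dt[G] = \frac{- 2 \sqrt{t - 2} - \sqrt{6}}{6 \sqrt{t - 2}}
d/dt[G] - f(t) = - \frac{1}{3} != 0.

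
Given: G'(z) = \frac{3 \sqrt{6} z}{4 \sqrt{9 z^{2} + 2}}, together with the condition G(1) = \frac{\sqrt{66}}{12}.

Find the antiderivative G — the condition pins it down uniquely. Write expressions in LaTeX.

G'(z) matches the chain-rule pattern g'(h)*h' with inner function h(z) = \frac{3 z^{2}}{2} + \frac{1}{3}; substituting u = h(z) collapses the integral.
A general antiderivative is \frac{\sqrt{\frac{3 z^{2}}{2} + \frac{1}{3}}}{2} + C.
The condition gives C = \frac{\sqrt{66}}{12} - (\frac{\sqrt{66}}{12}) = 0.
So G(z) = \frac{\sqrt{6} \sqrt{9 z^{2} + 2}}{12}.
Check: d/dz[\frac{\sqrt{6} \sqrt{9 z^{2} + 2}}{12}] = \frac{3 \sqrt{6} z}{4 \sqrt{9 z^{2} + 2}} = G'(z).

G(z) = \frac{\sqrt{6} \sqrt{9 z^{2} + 2}}{12}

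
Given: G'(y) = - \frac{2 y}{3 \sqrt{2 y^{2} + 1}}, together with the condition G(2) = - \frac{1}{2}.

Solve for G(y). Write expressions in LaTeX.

G(y) = - \frac{2 \sqrt{2 y^{2} + 1} - 3}{6}

G'(y) matches the chain-rule pattern g'(h)*h' with inner function h(y) = 2 y^{2} + 1; substituting u = h(y) collapses the integral.
A general antiderivative is - \frac{\sqrt{2 y^{2} + 1}}{3} + C.
The condition gives C = - \frac{1}{2} - (-1) = \frac{1}{2}.
So G(y) = - \frac{2 \sqrt{2 y^{2} + 1} - 3}{6}.
Check: d/dy[- \frac{2 \sqrt{2 y^{2} + 1} - 3}{6}] = - \frac{2 y}{3 \sqrt{2 y^{2} + 1}} = G'(y).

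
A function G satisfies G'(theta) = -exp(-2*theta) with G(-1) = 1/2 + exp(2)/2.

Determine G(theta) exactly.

G(theta) = 1/2 + exp(-2*theta)/2

Whatever form G(theta) takes, its d/dtheta must return the stated G'(theta).
A general antiderivative is exp(-2*theta)/2 + C.
The condition gives C = 1/2 + exp(2)/2 - (exp(2)/2) = 1/2.
So G(theta) = 1/2 + exp(-2*theta)/2.
Check: d/dtheta[1/2 + exp(-2*theta)/2] = -exp(-2*theta) = G'(theta).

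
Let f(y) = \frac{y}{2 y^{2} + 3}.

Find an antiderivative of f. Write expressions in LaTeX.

An antiderivative is F(y) = \frac{\log{\left(y^{2} + \frac{3}{2} \right)}}{4}.

The substitution u = y^{2} + \frac{3}{2} works: f is exactly (dF/du)*(du/dy) for that inner function.
Check: d/dy[\frac{\log{\left(y^{2} + \frac{3}{2} \right)}}{4}] = \frac{y}{2 y^{2} + 3} = f(y).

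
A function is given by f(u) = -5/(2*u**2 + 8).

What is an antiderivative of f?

Whatever form F(u) takes, F'(u) = f(u) is non-negotiable.
Check: d/du[-5*atan(u/2)/4] = -5/(2*u**2 + 8) = f(u).

An antiderivative is F(u) = -5*atan(u/2)/4.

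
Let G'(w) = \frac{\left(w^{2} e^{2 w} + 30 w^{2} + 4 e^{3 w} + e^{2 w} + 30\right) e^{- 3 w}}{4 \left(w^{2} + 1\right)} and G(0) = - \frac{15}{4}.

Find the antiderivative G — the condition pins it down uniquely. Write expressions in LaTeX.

The proposed G(w) is checked by its d/dw: the result must match the given G'(w).
A general antiderivative is \operatorname{atan}{\left(w \right)} - \frac{e^{- w}}{4} - \frac{5 e^{- 3 w}}{2} + C.
The condition gives C = - \frac{15}{4} - (- \frac{11}{4}) = -1.
So G(w) = \frac{\left(4 e^{3 w} \operatorname{atan}{\left(w \right)} - 4 e^{3 w} - e^{2 w} - 10\right) e^{- 3 w}}{4}.
Check: d/dw[\frac{\left(4 e^{3 w} \operatorname{atan}{\left(w \right)} - 4 e^{3 w} - e^{2 w} - 10\right) e^{- 3 w}}{4}] = \frac{w^{2} e^{2 w} + 30 w^{2} + 4 e^{3 w} + e^{2 w} + 30}{4 w^{2} e^{3 w} + 4 e^{3 w}}, which equals G'(w).

G(w) = \frac{\left(4 e^{3 w} \operatorname{atan}{\left(w \right)} - 4 e^{3 w} - e^{2 w} - 10\right) e^{- 3 w}}{4}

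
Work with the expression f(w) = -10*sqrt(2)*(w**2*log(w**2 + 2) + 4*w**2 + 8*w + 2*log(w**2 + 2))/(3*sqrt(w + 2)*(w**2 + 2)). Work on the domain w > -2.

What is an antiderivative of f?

An antiderivative is F(w) = -20*sqrt(2)*sqrt(w + 2)*log(w**2 + 2)/3.

Recognize the product-rule pattern: f = u'v + uv' with u = -20*sqrt(2*w + 4)/3, v = log(w**2 + 2), so integration by parts undoes it.
Check: d/dw[-20*sqrt(2)*sqrt(w + 2)*log(w**2 + 2)/3] = (-10*sqrt(2)*w**2*log(w**2 + 2) - 40*sqrt(2)*w**2 - 80*sqrt(2)*w - 20*sqrt(2)*log(w**2 + 2))/(3*w**2*sqrt(w + 2) + 6*sqrt(w + 2)), which equals f(w).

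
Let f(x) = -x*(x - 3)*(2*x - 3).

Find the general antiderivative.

The substitution u = x**2 - 3*x works: f is exactly (dF/du)*(du/dx) for that inner function.
Check: d/dx[-x**4/2 + 3*x**3 - 9*x**2/2] = -2*x**3 + 9*x**2 - 9*x, which equals f(x).

F(x) = -x**4/2 + 3*x**3 - 9*x**2/2 + C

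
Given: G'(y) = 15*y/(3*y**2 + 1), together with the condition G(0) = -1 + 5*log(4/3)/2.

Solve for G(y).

G(y) = 5*log(4*y**2 + 4/3)/2 - 1

The substitution u = 4*y**2 + 4/3 works: G'(y) is exactly (dG/du)*(du/dy) for that inner function.
A general antiderivative is 5*log(4*y**2 + 4/3)/2 + C.
The condition gives C = -1 + 5*log(4/3)/2 - (5*log(4/3)/2) = -1.
So G(y) = 5*log(4*y**2 + 4/3)/2 - 1.
Check: d/dy[5*log(4*y**2 + 4/3)/2 - 1] = 15*y/(3*y**2 + 1) = G'(y).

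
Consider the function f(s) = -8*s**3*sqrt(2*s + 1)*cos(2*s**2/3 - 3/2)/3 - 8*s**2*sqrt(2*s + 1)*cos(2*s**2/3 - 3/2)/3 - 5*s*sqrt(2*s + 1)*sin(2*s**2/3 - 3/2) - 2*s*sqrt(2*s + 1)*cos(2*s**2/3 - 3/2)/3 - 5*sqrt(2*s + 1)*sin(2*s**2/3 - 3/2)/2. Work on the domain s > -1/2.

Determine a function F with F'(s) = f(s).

Recognize the product-rule pattern: f = u'v + uv' with u = -(2*s + 1)**(5/2)/2, v = sin(2*s**2/3 - 3/2), so integration by parts undoes it.
Check: d/ds[-(2*s + 1)**(5/2)*sin(2*s**2/3 - 3/2)/2] = -8*s**3*sqrt(2*s + 1)*cos(2*s**2/3 - 3/2)/3 - 8*s**2*sqrt(2*s + 1)*cos(2*s**2/3 - 3/2)/3 - 5*s*sqrt(2*s + 1)*sin(2*s**2/3 - 3/2) - 2*s*sqrt(2*s + 1)*cos(2*s**2/3 - 3/2)/3 - 5*sqrt(2*s + 1)*sin(2*s**2/3 - 3/2)/2 = f(s).

An antiderivative is F(s) = -(2*s + 1)**(5/2)*sin(2*s**2/3 - 3/2)/2.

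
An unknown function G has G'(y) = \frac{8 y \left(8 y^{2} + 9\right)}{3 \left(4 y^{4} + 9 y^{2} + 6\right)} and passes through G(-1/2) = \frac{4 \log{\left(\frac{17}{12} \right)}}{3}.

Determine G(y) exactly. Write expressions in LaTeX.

The substitution u = \frac{2 y^{4}}{3} + \frac{3 y^{2}}{2} + 1 works: G'(y) is exactly (dG/du)*(du/dy) for that inner function.
A general antiderivative is \frac{4 \log{\left(\frac{2 y^{4}}{3} + \frac{3 y^{2}}{2} + 1 \right)}}{3} + C.
The condition gives C = \frac{4 \log{\left(\frac{17}{12} \right)}}{3} - (\frac{4 \log{\left(\frac{17}{12} \right)}}{3}) = 0.
So G(y) = \frac{4 \log{\left(\frac{2 y^{4}}{3} + \frac{3 y^{2}}{2} + 1 \right)}}{3}.
Check: d/dy[\frac{4 \log{\left(\frac{2 y^{4}}{3} + \frac{3 y^{2}}{2} + 1 \right)}}{3}] = \frac{64 y^{3} + 72 y}{12 y^{4} + 27 y^{2} + 18}, which equals G'(y).

G(y) = \frac{4 \log{\left(\frac{2 y^{4}}{3} + \frac{3 y^{2}}{2} + 1 \right)}}{3}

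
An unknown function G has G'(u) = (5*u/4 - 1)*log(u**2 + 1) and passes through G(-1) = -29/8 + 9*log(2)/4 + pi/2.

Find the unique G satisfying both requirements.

G(u) = 5*u**2*log(u**2 + 1)/8 - 5*u**2/8 - u*log(u**2 + 1) + 2*u + 5*log(u**2 + 1)/8 - 2*atan(u) - 1

Recover the given G'(u) by differentiating a candidate G(u); any mismatch rules it out.
A general antiderivative is -5*u**2/8 + 2*u + (5*u**2/8 - u)*log(u**2 + 1) + 5*log(u**2 + 1)/8 - 2*atan(u) + C.
The condition gives C = -29/8 + 9*log(2)/4 + pi/2 - (-21/8 + 9*log(2)/4 + pi/2) = -1.
So G(u) = 5*u**2*log(u**2 + 1)/8 - 5*u**2/8 - u*log(u**2 + 1) + 2*u + 5*log(u**2 + 1)/8 - 2*atan(u) - 1.
Check: d/du[5*u**2*log(u**2 + 1)/8 - 5*u**2/8 - u*log(u**2 + 1) + 2*u + 5*log(u**2 + 1)/8 - 2*atan(u) - 1] = 5*u*log(u**2 + 1)/4 - log(u**2 + 1), which equals G'(u).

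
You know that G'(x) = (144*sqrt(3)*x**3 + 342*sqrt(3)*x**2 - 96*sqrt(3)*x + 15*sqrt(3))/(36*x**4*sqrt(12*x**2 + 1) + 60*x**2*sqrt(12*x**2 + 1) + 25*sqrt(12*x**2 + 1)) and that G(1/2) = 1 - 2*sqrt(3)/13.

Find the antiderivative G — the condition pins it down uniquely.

Any candidate G(x) must reproduce the stated G'(x) exactly.
A general antiderivative is -2*(1 - 3*x/2)*sqrt(4*x**2 + 1/3)/(2*x**2 + 5/3) + C.
The condition gives C = 1 - 2*sqrt(3)/13 - (-2*sqrt(3)/13) = 1.
So G(x) = (6*x**2 - sqrt(3)*(2 - 3*x)*sqrt(12*x**2 + 1) + 5)/(6*x**2 + 5).
Check: d/dx[(6*x**2 - sqrt(3)*(2 - 3*x)*sqrt(12*x**2 + 1) + 5)/(6*x**2 + 5)] = (144*sqrt(3)*x**3 + 342*sqrt(3)*x**2 - 96*sqrt(3)*x + 15*sqrt(3))/(36*x**4*sqrt(12*x**2 + 1) + 60*x**2*sqrt(12*x**2 + 1) + 25*sqrt(12*x**2 + 1)) = G'(x).

G(x) = (6*x**2 - sqrt(3)*(2 - 3*x)*sqrt(12*x**2 + 1) + 5)/(6*x**2 + 5)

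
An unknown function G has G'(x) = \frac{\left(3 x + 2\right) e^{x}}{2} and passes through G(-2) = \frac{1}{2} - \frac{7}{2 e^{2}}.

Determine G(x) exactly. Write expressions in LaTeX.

Recognize the product-rule pattern: G'(x) = u'v + uv' with u = \frac{3 x}{2} - \frac{1}{2}, v = e^{x}, so integration by parts undoes it.
A general antiderivative is \frac{\left(3 x - 1\right) e^{x}}{2} + C.
The condition gives C = \frac{1}{2} - \frac{7}{2 e^{2}} - (- \frac{7}{2 e^{2}}) = \frac{1}{2}.
So G(x) = \frac{\left(3 x - 1\right) e^{x}}{2} + \frac{1}{2}.
Check: d/dx[\frac{\left(3 x - 1\right) e^{x}}{2} + \frac{1}{2}] = \frac{3 x e^{x}}{2} + e^{x}, which equals G'(x).

G(x) = \frac{\left(3 x - 1\right) e^{x}}{2} + \frac{1}{2}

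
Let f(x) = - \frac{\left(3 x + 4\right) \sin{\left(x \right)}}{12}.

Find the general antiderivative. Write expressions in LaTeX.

F(x) = \frac{3 x \cos{\left(x \right)} - 3 \sin{\left(x \right)} + 4 \cos{\left(x \right)}}{12} + C

Since d/dx undoes antidifferentiation here, F'(x) = f(x) is required of F(x).
Check: d/dx[\frac{3 x \cos{\left(x \right)} - 3 \sin{\left(x \right)} + 4 \cos{\left(x \right)}}{12}] = - \frac{x \sin{\left(x \right)}}{4} - \frac{\sin{\left(x \right)}}{3}, which equals f(x).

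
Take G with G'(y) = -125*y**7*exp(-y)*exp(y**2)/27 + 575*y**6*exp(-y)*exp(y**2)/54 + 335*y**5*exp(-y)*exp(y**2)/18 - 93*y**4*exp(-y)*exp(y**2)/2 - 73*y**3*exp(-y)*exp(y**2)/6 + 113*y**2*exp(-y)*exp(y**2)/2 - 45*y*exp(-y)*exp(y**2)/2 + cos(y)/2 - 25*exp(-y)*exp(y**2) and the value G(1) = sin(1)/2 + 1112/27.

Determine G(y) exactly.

G(y) = -(125*y**6*exp(-y)*exp(y**2) - 225*y**5*exp(-y)*exp(y**2) - 990*y**4*exp(-y)*exp(y**2) + 1323*y**3*exp(-y)*exp(y**2) + 2970*y**2*exp(-y)*exp(y**2) - 2025*y*exp(-y)*exp(y**2) - 27*sin(y) - 27 - 3375*exp(-y)*exp(y**2))/54

Integrate term by term and add the pieces.
A general antiderivative is -(5*y**2/3 - y - 5)**3*exp(y**2 - y)/2 + sin(y)/2 + C.
The condition gives C = sin(1)/2 + 1112/27 - (sin(1)/2 + 2197/54) = 1/2.
So G(y) = -(125*y**6*exp(-y)*exp(y**2) - 225*y**5*exp(-y)*exp(y**2) - 990*y**4*exp(-y)*exp(y**2) + 1323*y**3*exp(-y)*exp(y**2) + 2970*y**2*exp(-y)*exp(y**2) - 2025*y*exp(-y)*exp(y**2) - 27*sin(y) - 27 - 3375*exp(-y)*exp(y**2))/54.
Check: d/dy[-(125*y**6*exp(-y)*exp(y**2) - 225*y**5*exp(-y)*exp(y**2) - 990*y**4*exp(-y)*exp(y**2) + 1323*y**3*exp(-y)*exp(y**2) + 2970*y**2*exp(-y)*exp(y**2) - 2025*y*exp(-y)*exp(y**2) - 27*sin(y) - 27 - 3375*exp(-y)*exp(y**2))/54] = (-250*y**7*exp(y**2) + 575*y**6*exp(y**2) + 1005*y**5*exp(y**2) - 2511*y**4*exp(y**2) - 657*y**3*exp(y**2) + 3051*y**2*exp(y**2) - 1215*y*exp(y**2) + 27*exp(y)*cos(y) - 1350*exp(y**2))*exp(-y)/54, which equals G'(y).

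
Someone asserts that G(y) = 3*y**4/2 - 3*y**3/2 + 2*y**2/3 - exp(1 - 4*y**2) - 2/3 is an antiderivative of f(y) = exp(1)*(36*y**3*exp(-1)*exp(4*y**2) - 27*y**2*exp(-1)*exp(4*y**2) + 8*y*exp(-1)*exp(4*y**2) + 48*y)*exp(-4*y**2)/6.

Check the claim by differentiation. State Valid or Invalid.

d/dy[G] = exp(1)*(36*y**3*exp(-1)*exp(4*y**2) - 27*y**2*exp(-1)*exp(4*y**2) + 8*y*exp(-1)*exp(4*y**2) + 48*y)*exp(-4*y**2)/6
This equals f(y) exactly, so the claim holds.

Valid - the claim checks out under differentiation.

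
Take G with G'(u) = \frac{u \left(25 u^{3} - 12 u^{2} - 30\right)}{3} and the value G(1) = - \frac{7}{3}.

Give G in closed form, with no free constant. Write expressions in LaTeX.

Any candidate G(u) must reproduce the stated G'(u) exactly.
A general antiderivative is \frac{5 u^{5}}{3} - u^{4} - 5 u^{2} + C.
The condition gives C = - \frac{7}{3} - (- \frac{13}{3}) = 2.
So G(u) = \frac{5 u^{5}}{3} - u^{4} - 5 u^{2} + 2.
Check: d/du[\frac{5 u^{5}}{3} - u^{4} - 5 u^{2} + 2] = \frac{25 u^{4}}{3} - 4 u^{3} - 10 u, which equals G'(u).

G(u) = \frac{5 u^{5}}{3} - u^{4} - 5 u^{2} + 2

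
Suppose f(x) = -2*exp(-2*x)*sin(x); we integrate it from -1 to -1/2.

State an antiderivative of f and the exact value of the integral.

Antiderivative: F(x) = 2*(2*sin(x) + cos(x))*exp(-2*x)/5; value = -2*exp(2)*cos(1)/5 - 4*exp(1)*sin(1/2)/5 + 2*exp(1)*cos(1/2)/5 + 4*exp(2)*sin(1)/5

Recover f(x) by differentiating a candidate F(x); any mismatch rules it out.
F(x) = 2*(2*sin(x) + cos(x))*exp(-2*x)/5 is an antiderivative of f.
Check: d/dx[2*(2*sin(x) + cos(x))*exp(-2*x)/5] = -2*exp(-2*x)*sin(x) = f(x).
F(-1/2) = -4*exp(1)*sin(1/2)/5 + 2*exp(1)*cos(1/2)/5; F(-1) = -4*exp(2)*sin(1)/5 + 2*exp(2)*cos(1)/5.
Integral = F(-1/2) - F(-1) = -2*exp(2)*cos(1)/5 - 4*exp(1)*sin(1/2)/5 + 2*exp(1)*cos(1/2)/5 + 4*exp(2)*sin(1)/5.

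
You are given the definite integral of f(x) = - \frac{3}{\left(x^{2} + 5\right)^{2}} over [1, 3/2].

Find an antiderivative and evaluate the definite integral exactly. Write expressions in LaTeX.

Whatever form F(x) takes, F'(x) = f(x) is non-negotiable.
F(x) = - \frac{3 x}{10 x^{2} + 50} - \frac{3 \sqrt{5} \operatorname{atan}{\left(\frac{\sqrt{5} x}{5} \right)}}{50} is an antiderivative of f.
Check: d/dx[- \frac{3 x}{10 x^{2} + 50} - \frac{3 \sqrt{5} \operatorname{atan}{\left(\frac{\sqrt{5} x}{5} \right)}}{50}] = - \frac{3}{x^{4} + 10 x^{2} + 25}, which equals f(x).
F(3/2) = - \frac{3 \sqrt{5} \operatorname{atan}{\left(\frac{3 \sqrt{5}}{10} \right)}}{50} - \frac{9}{145}; F(1) = - \frac{3 \sqrt{5} \operatorname{atan}{\left(\frac{\sqrt{5}}{5} \right)}}{50} - \frac{1}{20}.
Integral = F(3/2) - F(1) = - \frac{3 \sqrt{5} \operatorname{atan}{\left(\frac{3 \sqrt{5}}{10} \right)}}{50} - \frac{7}{580} + \frac{3 \sqrt{5} \operatorname{atan}{\left(\frac{\sqrt{5}}{5} \right)}}{50}.

Antiderivative: F(x) = - \frac{3 x}{10 x^{2} + 50} - \frac{3 \sqrt{5} \operatorname{atan}{\left(\frac{\sqrt{5} x}{5} \right)}}{50}; value = - \frac{3 \sqrt{5} \operatorname{atan}{\left(\frac{3 \sqrt{5}}{10} \right)}}{50} - \frac{7}{580} + \frac{3 \sqrt{5} \operatorname{atan}{\left(\frac{\sqrt{5}}{5} \right)}}{50}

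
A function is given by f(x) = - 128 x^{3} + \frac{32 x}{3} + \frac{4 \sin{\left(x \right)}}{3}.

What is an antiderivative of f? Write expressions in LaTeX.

The integrand splits into summands that can be handled one at a time.
Check: d/dx[- 2 \left(\frac{1}{3} - 4 x^{2}\right)^{2} - \frac{4 \cos{\left(x \right)}}{3}] = - 128 x^{3} + \frac{32 x}{3} + \frac{4 \sin{\left(x \right)}}{3} = f(x).

An antiderivative is F(x) = - 2 \left(\frac{1}{3} - 4 x^{2}\right)^{2} - \frac{4 \cos{\left(x \right)}}{3}.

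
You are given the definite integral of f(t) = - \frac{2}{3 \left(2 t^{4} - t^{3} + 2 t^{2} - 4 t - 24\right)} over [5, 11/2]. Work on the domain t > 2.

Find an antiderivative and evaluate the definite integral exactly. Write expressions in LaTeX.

Antiderivative: F(t) = \frac{- 50 \log{\left(t - 2 \right)} + 64 \log{\left(t + \frac{3}{2} \right)} - 7 \log{\left(t^{2} + 4 \right)} + 98 \operatorname{atan}{\left(\frac{t}{2} \right)}}{4200}; value = - \frac{8 \log{\left(\frac{13}{2} \right)}}{525} - \frac{7 \operatorname{atan}{\left(\frac{5}{2} \right)}}{300} - \frac{\log{\left(\frac{7}{2} \right)}}{84} - \frac{\log{\left(\frac{137}{4} \right)}}{600} + \frac{\log{\left(29 \right)}}{600} + \frac{\log{\left(3 \right)}}{84} + \frac{7 \operatorname{atan}{\left(\frac{11}{4} \right)}}{300} + \frac{8 \log{\left(7 \right)}}{525}

Factor the denominator (3 \left(t - 2\right) \left(2 t + 3\right) \left(t^{2} + 4\right)) and decompose: f = - \frac{t - 14}{300 \left(t^{2} + 4\right)} + \frac{16}{525 \left(2 t + 3\right)} - \frac{1}{84 \left(t - 2\right)}; each piece integrates to a log, atan, or power term.
F(t) = \frac{- 50 \log{\left(t - 2 \right)} + 64 \log{\left(t + \frac{3}{2} \right)} - 7 \log{\left(t^{2} + 4 \right)} + 98 \operatorname{atan}{\left(\frac{t}{2} \right)}}{4200} is an antiderivative of f.
Check: d/dt[\frac{- 50 \log{\left(t - 2 \right)} + 64 \log{\left(t + \frac{3}{2} \right)} - 7 \log{\left(t^{2} + 4 \right)} + 98 \operatorname{atan}{\left(\frac{t}{2} \right)}}{4200}] = - \frac{2}{6 t^{4} - 3 t^{3} + 6 t^{2} - 12 t - 72}, which equals f(t).
F(11/2) = - \frac{\log{\left(\frac{7}{2} \right)}}{84} - \frac{\log{\left(\frac{137}{4} \right)}}{600} + \frac{7 \operatorname{atan}{\left(\frac{11}{4} \right)}}{300} + \frac{8 \log{\left(7 \right)}}{525}; F(5) = - \frac{\log{\left(3 \right)}}{84} - \frac{\log{\left(29 \right)}}{600} + \frac{7 \operatorname{atan}{\left(\frac{5}{2} \right)}}{300} + \frac{8 \log{\left(\frac{13}{2} \right)}}{525}.
Integral = F(11/2) - F(5) = - \frac{8 \log{\left(\frac{13}{2} \right)}}{525} - \frac{7 \operatorname{atan}{\left(\frac{5}{2} \right)}}{300} - \frac{\log{\left(\frac{7}{2} \right)}}{84} - \frac{\log{\left(\frac{137}{4} \right)}}{600} + \frac{\log{\left(29 \right)}}{600} + \frac{\log{\left(3 \right)}}{84} + \frac{7 \operatorname{atan}{\left(\frac{11}{4} \right)}}{300} + \frac{8 \log{\left(7 \right)}}{525}.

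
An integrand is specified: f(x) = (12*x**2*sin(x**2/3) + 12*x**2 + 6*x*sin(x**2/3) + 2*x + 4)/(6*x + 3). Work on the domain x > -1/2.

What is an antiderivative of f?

An antiderivative is F(x) = x**2 - 2*x/3 + log(4*x + 2) - 3*cos(x**2/3).

A first test for any F(x): its x-derivative must equal f(x) identically.
Check: d/dx[x**2 - 2*x/3 + log(4*x + 2) - 3*cos(x**2/3)] = (12*x**2*sin(x**2/3) + 12*x**2 + 6*x*sin(x**2/3) + 2*x + 4)/(6*x + 3) = f(x).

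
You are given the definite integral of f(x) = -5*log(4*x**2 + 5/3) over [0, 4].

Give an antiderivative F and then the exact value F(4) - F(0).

Check any antiderivative F(x) by computing F'(x) and comparing it with f(x).
F(x) = 5*(-3*x*log(4*x**2 + 5/3) + 6*x - sqrt(15)*atan(2*sqrt(15)*x/5))/3 is an antiderivative of f.
Check: d/dx[5*(-3*x*log(4*x**2 + 5/3) + 6*x - sqrt(15)*atan(2*sqrt(15)*x/5))/3] = -5*log(4*x**2 + 5/3) = f(x).
F(4) = -20*log(197/3) - 5*sqrt(15)*atan(8*sqrt(15)/5)/3 + 40; F(0) = 0.
Integral = F(4) - F(0) = -20*log(197/3) - 5*sqrt(15)*atan(8*sqrt(15)/5)/3 + 40.

Antiderivative: F(x) = 5*(-3*x*log(4*x**2 + 5/3) + 6*x - sqrt(15)*atan(2*sqrt(15)*x/5))/3; value = -20*log(197/3) - 5*sqrt(15)*atan(8*sqrt(15)/5)/3 + 40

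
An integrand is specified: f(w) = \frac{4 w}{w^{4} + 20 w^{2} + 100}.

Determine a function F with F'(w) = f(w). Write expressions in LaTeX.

The substitution u = \frac{w^{2}}{2} + 5 works: f is exactly (dF/du)*(du/dw) for that inner function.
Check: d/dw[- \frac{2}{w^{2} + 10}] = \frac{4 w}{w^{4} + 20 w^{2} + 100} = f(w).

An antiderivative is F(w) = - \frac{2}{w^{2} + 10}.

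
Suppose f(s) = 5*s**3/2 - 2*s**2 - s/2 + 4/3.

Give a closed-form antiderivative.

The integrand splits into summands that can be handled one at a time.
Check: d/ds[5*s**4/8 - 2*s**3/3 - s**2/4 + 4*s/3] = 5*s**3/2 - 2*s**2 - s/2 + 4/3 = f(s).

An antiderivative is F(s) = 5*s**4/8 - 2*s**3/3 - s**2/4 + 4*s/3.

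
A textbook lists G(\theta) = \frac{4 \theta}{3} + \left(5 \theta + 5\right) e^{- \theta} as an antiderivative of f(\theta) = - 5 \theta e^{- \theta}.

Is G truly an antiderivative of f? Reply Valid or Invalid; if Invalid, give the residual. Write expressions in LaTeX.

Invalid: d/d\theta[G] - f = \frac{4}{3}, which is not 0.

d/d\theta[G] = \frac{\left(- 15 \theta + 4 e^{\theta}\right) e^{- \theta}}{3}
d/d\theta[G] - f(\theta) = \frac{4}{3} != 0.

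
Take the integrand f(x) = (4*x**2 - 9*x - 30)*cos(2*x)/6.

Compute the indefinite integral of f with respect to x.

F(x) = x**2*sin(2*x)/3 - 3*x*sin(2*x)/4 + x*cos(2*x)/3 - 8*sin(2*x)/3 - 3*cos(2*x)/8 + C

An antiderivative F(x) passes only if d/dx[F] lands on f(x) exactly.
Check: d/dx[x**2*sin(2*x)/3 - 3*x*sin(2*x)/4 + x*cos(2*x)/3 - 8*sin(2*x)/3 - 3*cos(2*x)/8] = 2*x**2*cos(2*x)/3 - 3*x*cos(2*x)/2 - 5*cos(2*x), which equals f(x).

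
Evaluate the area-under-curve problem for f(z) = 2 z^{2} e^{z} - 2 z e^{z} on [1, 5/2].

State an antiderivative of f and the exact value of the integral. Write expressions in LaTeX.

f has the shape u'v + uv' for u = 2 z^{2} - 6 z + 6 and v = e^{z} — it is the derivative of the product u*v.
F(z) = 2 z^{2} e^{z} - 6 z e^{z} + 6 e^{z} is an antiderivative of f.
Check: d/dz[2 z^{2} e^{z} - 6 z e^{z} + 6 e^{z}] = 2 z^{2} e^{z} - 2 z e^{z} = f(z).
F(5/2) = \frac{7 e^{\frac{5}{2}}}{2}; F(1) = 2 e.
Integral = F(5/2) - F(1) = - 2 e + \frac{7 e^{\frac{5}{2}}}{2}.

Antiderivative: F(z) = 2 z^{2} e^{z} - 6 z e^{z} + 6 e^{z}; value = - 2 e + \frac{7 e^{\frac{5}{2}}}{2}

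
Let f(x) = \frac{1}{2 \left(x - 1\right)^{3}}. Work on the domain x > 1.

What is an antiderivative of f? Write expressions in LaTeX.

Whatever form F(x) takes, F'(x) = f(x) is non-negotiable.
Check: d/dx[- \frac{1}{4 x^{2} - 8 x + 4}] = \frac{1}{2 x^{3} - 6 x^{2} + 6 x - 2}, which equals f(x).

An antiderivative is F(x) = - \frac{1}{4 x^{2} - 8 x + 4}.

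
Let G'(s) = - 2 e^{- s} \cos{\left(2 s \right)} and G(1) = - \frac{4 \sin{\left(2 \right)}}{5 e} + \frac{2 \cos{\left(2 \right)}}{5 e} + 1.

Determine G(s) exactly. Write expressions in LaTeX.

The proposed G(s) is checked by its d/ds: the result must match the given G'(s).
A general antiderivative is - \frac{4 e^{- s} \sin{\left(2 s \right)}}{5} + \frac{2 e^{- s} \cos{\left(2 s \right)}}{5} + C.
The condition gives C = - \frac{4 \sin{\left(2 \right)}}{5 e} + \frac{2 \cos{\left(2 \right)}}{5 e} + 1 - (- \frac{4 \sin{\left(2 \right)}}{5 e} + \frac{2 \cos{\left(2 \right)}}{5 e}) = 1.
So G(s) = \frac{\left(5 e^{s} - 4 \sin{\left(2 s \right)} + 2 \cos{\left(2 s \right)}\right) e^{- s}}{5}.
Check: d/ds[\frac{\left(5 e^{s} - 4 \sin{\left(2 s \right)} + 2 \cos{\left(2 s \right)}\right) e^{- s}}{5}] = - 2 e^{- s} \cos{\left(2 s \right)} = G'(s).

G(s) = \frac{\left(5 e^{s} - 4 \sin{\left(2 s \right)} + 2 \cos{\left(2 s \right)}\right) e^{- s}}{5}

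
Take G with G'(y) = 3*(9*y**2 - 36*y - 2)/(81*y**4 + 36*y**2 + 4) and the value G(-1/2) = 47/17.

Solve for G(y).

Recognize the product-rule pattern: G'(y) = u'v + uv' with u = 1/(3*y**2 + 2/3), v = 2 - y, so integration by parts undoes it.
A general antiderivative is (2 - y)/(3*y**2 + 2/3) + C.
The condition gives C = 47/17 - (30/17) = 1.
So G(y) = (2 - y)/(3*y**2 + 2/3) + 1.
Check: d/dy[(2 - y)/(3*y**2 + 2/3) + 1] = (27*y**2 - 108*y - 6)/(81*y**4 + 36*y**2 + 4), which equals G'(y).

G(y) = (2 - y)/(3*y**2 + 2/3) + 1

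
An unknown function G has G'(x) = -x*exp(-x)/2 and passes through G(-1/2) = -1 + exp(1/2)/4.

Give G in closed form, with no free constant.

G'(x) has the shape u'v + uv' for u = x/2 + 1/2 and v = exp(-x) — it is the derivative of the product u*v.
A general antiderivative is (x + 1)*exp(-x)/2 + C.
The condition gives C = -1 + exp(1/2)/4 - (exp(1/2)/4) = -1.
So G(x) = (x - 2*exp(x) + 1)*exp(-x)/2.
Check: d/dx[(x - 2*exp(x) + 1)*exp(-x)/2] = -x*exp(-x)/2 = G'(x).

G(x) = (x - 2*exp(x) + 1)*exp(-x)/2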